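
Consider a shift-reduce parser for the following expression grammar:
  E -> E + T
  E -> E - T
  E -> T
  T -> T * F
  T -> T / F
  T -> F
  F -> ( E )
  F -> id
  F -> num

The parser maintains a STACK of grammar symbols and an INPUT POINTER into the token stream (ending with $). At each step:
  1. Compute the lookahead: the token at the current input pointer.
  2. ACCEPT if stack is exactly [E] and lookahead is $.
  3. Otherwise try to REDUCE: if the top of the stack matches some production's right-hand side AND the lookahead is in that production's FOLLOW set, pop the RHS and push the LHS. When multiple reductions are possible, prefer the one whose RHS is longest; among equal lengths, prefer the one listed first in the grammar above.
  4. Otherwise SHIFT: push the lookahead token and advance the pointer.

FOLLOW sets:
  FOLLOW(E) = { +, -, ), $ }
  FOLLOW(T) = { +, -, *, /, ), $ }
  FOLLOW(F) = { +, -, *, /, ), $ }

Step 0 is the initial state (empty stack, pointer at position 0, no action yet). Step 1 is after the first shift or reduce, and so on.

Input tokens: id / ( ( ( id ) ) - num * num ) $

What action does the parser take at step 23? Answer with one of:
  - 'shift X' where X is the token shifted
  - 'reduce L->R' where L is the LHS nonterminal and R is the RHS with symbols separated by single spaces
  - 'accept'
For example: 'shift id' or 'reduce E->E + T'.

Answer: reduce T->F

Derivation:
Step 1: shift id. Stack=[id] ptr=1 lookahead=/ remaining=[/ ( ( ( id ) ) - num * num ) $]
Step 2: reduce F->id. Stack=[F] ptr=1 lookahead=/ remaining=[/ ( ( ( id ) ) - num * num ) $]
Step 3: reduce T->F. Stack=[T] ptr=1 lookahead=/ remaining=[/ ( ( ( id ) ) - num * num ) $]
Step 4: shift /. Stack=[T /] ptr=2 lookahead=( remaining=[( ( ( id ) ) - num * num ) $]
Step 5: shift (. Stack=[T / (] ptr=3 lookahead=( remaining=[( ( id ) ) - num * num ) $]
Step 6: shift (. Stack=[T / ( (] ptr=4 lookahead=( remaining=[( id ) ) - num * num ) $]
Step 7: shift (. Stack=[T / ( ( (] ptr=5 lookahead=id remaining=[id ) ) - num * num ) $]
Step 8: shift id. Stack=[T / ( ( ( id] ptr=6 lookahead=) remaining=[) ) - num * num ) $]
Step 9: reduce F->id. Stack=[T / ( ( ( F] ptr=6 lookahead=) remaining=[) ) - num * num ) $]
Step 10: reduce T->F. Stack=[T / ( ( ( T] ptr=6 lookahead=) remaining=[) ) - num * num ) $]
Step 11: reduce E->T. Stack=[T / ( ( ( E] ptr=6 lookahead=) remaining=[) ) - num * num ) $]
Step 12: shift ). Stack=[T / ( ( ( E )] ptr=7 lookahead=) remaining=[) - num * num ) $]
Step 13: reduce F->( E ). Stack=[T / ( ( F] ptr=7 lookahead=) remaining=[) - num * num ) $]
Step 14: reduce T->F. Stack=[T / ( ( T] ptr=7 lookahead=) remaining=[) - num * num ) $]
Step 15: reduce E->T. Stack=[T / ( ( E] ptr=7 lookahead=) remaining=[) - num * num ) $]
Step 16: shift ). Stack=[T / ( ( E )] ptr=8 lookahead=- remaining=[- num * num ) $]
Step 17: reduce F->( E ). Stack=[T / ( F] ptr=8 lookahead=- remaining=[- num * num ) $]
Step 18: reduce T->F. Stack=[T / ( T] ptr=8 lookahead=- remaining=[- num * num ) $]
Step 19: reduce E->T. Stack=[T / ( E] ptr=8 lookahead=- remaining=[- num * num ) $]
Step 20: shift -. Stack=[T / ( E -] ptr=9 lookahead=num remaining=[num * num ) $]
Step 21: shift num. Stack=[T / ( E - num] ptr=10 lookahead=* remaining=[* num ) $]
Step 22: reduce F->num. Stack=[T / ( E - F] ptr=10 lookahead=* remaining=[* num ) $]
Step 23: reduce T->F. Stack=[T / ( E - T] ptr=10 lookahead=* remaining=[* num ) $]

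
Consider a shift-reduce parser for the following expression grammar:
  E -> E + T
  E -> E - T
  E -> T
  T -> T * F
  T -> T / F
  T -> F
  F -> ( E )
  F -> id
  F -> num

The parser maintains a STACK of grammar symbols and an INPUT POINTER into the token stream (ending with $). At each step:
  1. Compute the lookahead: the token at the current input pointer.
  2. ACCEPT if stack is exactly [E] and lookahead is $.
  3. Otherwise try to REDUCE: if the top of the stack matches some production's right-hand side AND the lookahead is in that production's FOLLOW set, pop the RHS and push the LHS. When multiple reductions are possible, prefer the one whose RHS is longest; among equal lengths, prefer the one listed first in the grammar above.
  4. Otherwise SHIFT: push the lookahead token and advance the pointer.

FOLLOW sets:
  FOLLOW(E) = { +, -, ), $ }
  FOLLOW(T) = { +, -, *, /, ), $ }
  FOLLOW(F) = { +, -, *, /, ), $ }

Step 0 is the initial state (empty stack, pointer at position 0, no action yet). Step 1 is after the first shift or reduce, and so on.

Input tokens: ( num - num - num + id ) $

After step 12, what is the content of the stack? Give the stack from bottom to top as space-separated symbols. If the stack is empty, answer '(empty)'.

Answer: ( E - num

Derivation:
Step 1: shift (. Stack=[(] ptr=1 lookahead=num remaining=[num - num - num + id ) $]
Step 2: shift num. Stack=[( num] ptr=2 lookahead=- remaining=[- num - num + id ) $]
Step 3: reduce F->num. Stack=[( F] ptr=2 lookahead=- remaining=[- num - num + id ) $]
Step 4: reduce T->F. Stack=[( T] ptr=2 lookahead=- remaining=[- num - num + id ) $]
Step 5: reduce E->T. Stack=[( E] ptr=2 lookahead=- remaining=[- num - num + id ) $]
Step 6: shift -. Stack=[( E -] ptr=3 lookahead=num remaining=[num - num + id ) $]
Step 7: shift num. Stack=[( E - num] ptr=4 lookahead=- remaining=[- num + id ) $]
Step 8: reduce F->num. Stack=[( E - F] ptr=4 lookahead=- remaining=[- num + id ) $]
Step 9: reduce T->F. Stack=[( E - T] ptr=4 lookahead=- remaining=[- num + id ) $]
Step 10: reduce E->E - T. Stack=[( E] ptr=4 lookahead=- remaining=[- num + id ) $]
Step 11: shift -. Stack=[( E -] ptr=5 lookahead=num remaining=[num + id ) $]
Step 12: shift num. Stack=[( E - num] ptr=6 lookahead=+ remaining=[+ id ) $]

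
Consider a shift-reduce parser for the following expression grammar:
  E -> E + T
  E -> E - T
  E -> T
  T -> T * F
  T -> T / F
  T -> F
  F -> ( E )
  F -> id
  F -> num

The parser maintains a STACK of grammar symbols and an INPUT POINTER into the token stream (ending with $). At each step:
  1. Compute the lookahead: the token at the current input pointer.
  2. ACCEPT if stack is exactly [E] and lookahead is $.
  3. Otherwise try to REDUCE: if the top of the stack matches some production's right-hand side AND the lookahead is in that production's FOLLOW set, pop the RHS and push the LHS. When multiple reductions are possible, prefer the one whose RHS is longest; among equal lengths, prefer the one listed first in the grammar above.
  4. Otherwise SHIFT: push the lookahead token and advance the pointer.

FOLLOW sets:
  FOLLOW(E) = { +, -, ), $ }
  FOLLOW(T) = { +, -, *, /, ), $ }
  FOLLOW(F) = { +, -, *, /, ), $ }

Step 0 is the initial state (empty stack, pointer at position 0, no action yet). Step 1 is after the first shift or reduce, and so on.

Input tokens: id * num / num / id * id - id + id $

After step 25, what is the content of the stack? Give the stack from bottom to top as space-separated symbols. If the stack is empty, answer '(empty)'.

Step 1: shift id. Stack=[id] ptr=1 lookahead=* remaining=[* num / num / id * id - id + id $]
Step 2: reduce F->id. Stack=[F] ptr=1 lookahead=* remaining=[* num / num / id * id - id + id $]
Step 3: reduce T->F. Stack=[T] ptr=1 lookahead=* remaining=[* num / num / id * id - id + id $]
Step 4: shift *. Stack=[T *] ptr=2 lookahead=num remaining=[num / num / id * id - id + id $]
Step 5: shift num. Stack=[T * num] ptr=3 lookahead=/ remaining=[/ num / id * id - id + id $]
Step 6: reduce F->num. Stack=[T * F] ptr=3 lookahead=/ remaining=[/ num / id * id - id + id $]
Step 7: reduce T->T * F. Stack=[T] ptr=3 lookahead=/ remaining=[/ num / id * id - id + id $]
Step 8: shift /. Stack=[T /] ptr=4 lookahead=num remaining=[num / id * id - id + id $]
Step 9: shift num. Stack=[T / num] ptr=5 lookahead=/ remaining=[/ id * id - id + id $]
Step 10: reduce F->num. Stack=[T / F] ptr=5 lookahead=/ remaining=[/ id * id - id + id $]
Step 11: reduce T->T / F. Stack=[T] ptr=5 lookahead=/ remaining=[/ id * id - id + id $]
Step 12: shift /. Stack=[T /] ptr=6 lookahead=id remaining=[id * id - id + id $]
Step 13: shift id. Stack=[T / id] ptr=7 lookahead=* remaining=[* id - id + id $]
Step 14: reduce F->id. Stack=[T / F] ptr=7 lookahead=* remaining=[* id - id + id $]
Step 15: reduce T->T / F. Stack=[T] ptr=7 lookahead=* remaining=[* id - id + id $]
Step 16: shift *. Stack=[T *] ptr=8 lookahead=id remaining=[id - id + id $]
Step 17: shift id. Stack=[T * id] ptr=9 lookahead=- remaining=[- id + id $]
Step 18: reduce F->id. Stack=[T * F] ptr=9 lookahead=- remaining=[- id + id $]
Step 19: reduce T->T * F. Stack=[T] ptr=9 lookahead=- remaining=[- id + id $]
Step 20: reduce E->T. Stack=[E] ptr=9 lookahead=- remaining=[- id + id $]
Step 21: shift -. Stack=[E -] ptr=10 lookahead=id remaining=[id + id $]
Step 22: shift id. Stack=[E - id] ptr=11 lookahead=+ remaining=[+ id $]
Step 23: reduce F->id. Stack=[E - F] ptr=11 lookahead=+ remaining=[+ id $]
Step 24: reduce T->F. Stack=[E - T] ptr=11 lookahead=+ remaining=[+ id $]
Step 25: reduce E->E - T. Stack=[E] ptr=11 lookahead=+ remaining=[+ id $]

Answer: E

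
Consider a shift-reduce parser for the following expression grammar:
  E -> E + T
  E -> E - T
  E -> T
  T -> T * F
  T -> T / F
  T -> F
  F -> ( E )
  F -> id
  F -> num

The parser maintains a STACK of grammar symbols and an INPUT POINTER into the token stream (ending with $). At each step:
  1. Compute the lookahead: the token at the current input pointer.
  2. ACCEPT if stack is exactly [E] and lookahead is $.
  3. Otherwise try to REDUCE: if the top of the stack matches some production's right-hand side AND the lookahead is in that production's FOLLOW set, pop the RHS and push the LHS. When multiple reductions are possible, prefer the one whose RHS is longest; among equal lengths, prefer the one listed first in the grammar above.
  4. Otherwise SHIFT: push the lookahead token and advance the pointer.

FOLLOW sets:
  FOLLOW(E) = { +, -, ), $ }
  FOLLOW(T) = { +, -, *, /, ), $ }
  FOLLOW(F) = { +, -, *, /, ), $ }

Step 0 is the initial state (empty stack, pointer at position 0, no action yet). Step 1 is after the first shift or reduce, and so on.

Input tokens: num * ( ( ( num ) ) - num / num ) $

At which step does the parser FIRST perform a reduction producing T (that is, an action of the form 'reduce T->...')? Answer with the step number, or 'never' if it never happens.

Step 1: shift num. Stack=[num] ptr=1 lookahead=* remaining=[* ( ( ( num ) ) - num / num ) $]
Step 2: reduce F->num. Stack=[F] ptr=1 lookahead=* remaining=[* ( ( ( num ) ) - num / num ) $]
Step 3: reduce T->F. Stack=[T] ptr=1 lookahead=* remaining=[* ( ( ( num ) ) - num / num ) $]

Answer: 3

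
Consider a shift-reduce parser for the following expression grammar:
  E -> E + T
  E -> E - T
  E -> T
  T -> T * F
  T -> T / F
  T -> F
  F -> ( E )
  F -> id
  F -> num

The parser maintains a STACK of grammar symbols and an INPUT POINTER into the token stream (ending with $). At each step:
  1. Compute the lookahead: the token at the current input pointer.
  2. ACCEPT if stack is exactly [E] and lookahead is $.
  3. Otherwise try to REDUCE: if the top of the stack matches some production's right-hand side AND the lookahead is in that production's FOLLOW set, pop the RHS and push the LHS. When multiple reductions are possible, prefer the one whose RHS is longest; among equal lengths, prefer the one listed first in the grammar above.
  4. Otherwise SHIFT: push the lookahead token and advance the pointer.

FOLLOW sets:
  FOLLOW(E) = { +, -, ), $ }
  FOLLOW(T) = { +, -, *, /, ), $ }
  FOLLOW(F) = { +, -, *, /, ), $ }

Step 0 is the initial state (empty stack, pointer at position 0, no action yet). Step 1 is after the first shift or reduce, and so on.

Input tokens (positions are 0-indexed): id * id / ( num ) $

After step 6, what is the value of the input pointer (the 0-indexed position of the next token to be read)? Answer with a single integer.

Step 1: shift id. Stack=[id] ptr=1 lookahead=* remaining=[* id / ( num ) $]
Step 2: reduce F->id. Stack=[F] ptr=1 lookahead=* remaining=[* id / ( num ) $]
Step 3: reduce T->F. Stack=[T] ptr=1 lookahead=* remaining=[* id / ( num ) $]
Step 4: shift *. Stack=[T *] ptr=2 lookahead=id remaining=[id / ( num ) $]
Step 5: shift id. Stack=[T * id] ptr=3 lookahead=/ remaining=[/ ( num ) $]
Step 6: reduce F->id. Stack=[T * F] ptr=3 lookahead=/ remaining=[/ ( num ) $]

Answer: 3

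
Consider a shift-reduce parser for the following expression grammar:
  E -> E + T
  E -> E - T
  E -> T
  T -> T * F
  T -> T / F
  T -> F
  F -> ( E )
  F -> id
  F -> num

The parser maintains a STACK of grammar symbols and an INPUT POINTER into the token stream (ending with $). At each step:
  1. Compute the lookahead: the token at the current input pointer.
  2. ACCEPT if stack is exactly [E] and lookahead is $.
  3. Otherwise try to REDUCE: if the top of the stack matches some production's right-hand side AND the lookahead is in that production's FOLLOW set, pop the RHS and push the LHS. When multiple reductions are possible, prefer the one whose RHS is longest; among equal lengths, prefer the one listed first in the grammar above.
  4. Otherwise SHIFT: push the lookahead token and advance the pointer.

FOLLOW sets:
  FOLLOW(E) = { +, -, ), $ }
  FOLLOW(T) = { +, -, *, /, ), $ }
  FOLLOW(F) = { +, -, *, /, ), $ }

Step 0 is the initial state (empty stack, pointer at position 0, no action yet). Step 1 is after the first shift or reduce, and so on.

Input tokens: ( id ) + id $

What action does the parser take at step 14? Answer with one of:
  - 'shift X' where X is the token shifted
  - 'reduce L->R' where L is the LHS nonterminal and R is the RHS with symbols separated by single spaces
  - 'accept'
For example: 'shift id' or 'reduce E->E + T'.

Step 1: shift (. Stack=[(] ptr=1 lookahead=id remaining=[id ) + id $]
Step 2: shift id. Stack=[( id] ptr=2 lookahead=) remaining=[) + id $]
Step 3: reduce F->id. Stack=[( F] ptr=2 lookahead=) remaining=[) + id $]
Step 4: reduce T->F. Stack=[( T] ptr=2 lookahead=) remaining=[) + id $]
Step 5: reduce E->T. Stack=[( E] ptr=2 lookahead=) remaining=[) + id $]
Step 6: shift ). Stack=[( E )] ptr=3 lookahead=+ remaining=[+ id $]
Step 7: reduce F->( E ). Stack=[F] ptr=3 lookahead=+ remaining=[+ id $]
Step 8: reduce T->F. Stack=[T] ptr=3 lookahead=+ remaining=[+ id $]
Step 9: reduce E->T. Stack=[E] ptr=3 lookahead=+ remaining=[+ id $]
Step 10: shift +. Stack=[E +] ptr=4 lookahead=id remaining=[id $]
Step 11: shift id. Stack=[E + id] ptr=5 lookahead=$ remaining=[$]
Step 12: reduce F->id. Stack=[E + F] ptr=5 lookahead=$ remaining=[$]
Step 13: reduce T->F. Stack=[E + T] ptr=5 lookahead=$ remaining=[$]
Step 14: reduce E->E + T. Stack=[E] ptr=5 lookahead=$ remaining=[$]

Answer: reduce E->E + T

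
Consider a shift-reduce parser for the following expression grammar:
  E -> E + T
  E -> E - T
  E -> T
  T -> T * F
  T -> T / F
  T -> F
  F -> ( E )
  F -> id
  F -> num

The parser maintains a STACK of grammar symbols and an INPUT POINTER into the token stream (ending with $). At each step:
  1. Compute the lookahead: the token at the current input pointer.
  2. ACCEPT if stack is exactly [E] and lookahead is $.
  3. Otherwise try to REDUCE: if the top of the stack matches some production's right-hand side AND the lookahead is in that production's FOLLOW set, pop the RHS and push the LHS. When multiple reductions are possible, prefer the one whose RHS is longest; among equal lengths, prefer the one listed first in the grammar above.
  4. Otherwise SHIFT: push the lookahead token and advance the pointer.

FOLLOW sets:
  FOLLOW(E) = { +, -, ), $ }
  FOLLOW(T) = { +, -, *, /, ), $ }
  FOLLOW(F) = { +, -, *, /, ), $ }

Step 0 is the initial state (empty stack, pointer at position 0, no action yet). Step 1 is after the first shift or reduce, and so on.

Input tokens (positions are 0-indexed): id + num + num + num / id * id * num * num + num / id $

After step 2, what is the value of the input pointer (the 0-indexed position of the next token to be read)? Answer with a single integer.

Answer: 1

Derivation:
Step 1: shift id. Stack=[id] ptr=1 lookahead=+ remaining=[+ num + num + num / id * id * num * num + num / id $]
Step 2: reduce F->id. Stack=[F] ptr=1 lookahead=+ remaining=[+ num + num + num / id * id * num * num + num / id $]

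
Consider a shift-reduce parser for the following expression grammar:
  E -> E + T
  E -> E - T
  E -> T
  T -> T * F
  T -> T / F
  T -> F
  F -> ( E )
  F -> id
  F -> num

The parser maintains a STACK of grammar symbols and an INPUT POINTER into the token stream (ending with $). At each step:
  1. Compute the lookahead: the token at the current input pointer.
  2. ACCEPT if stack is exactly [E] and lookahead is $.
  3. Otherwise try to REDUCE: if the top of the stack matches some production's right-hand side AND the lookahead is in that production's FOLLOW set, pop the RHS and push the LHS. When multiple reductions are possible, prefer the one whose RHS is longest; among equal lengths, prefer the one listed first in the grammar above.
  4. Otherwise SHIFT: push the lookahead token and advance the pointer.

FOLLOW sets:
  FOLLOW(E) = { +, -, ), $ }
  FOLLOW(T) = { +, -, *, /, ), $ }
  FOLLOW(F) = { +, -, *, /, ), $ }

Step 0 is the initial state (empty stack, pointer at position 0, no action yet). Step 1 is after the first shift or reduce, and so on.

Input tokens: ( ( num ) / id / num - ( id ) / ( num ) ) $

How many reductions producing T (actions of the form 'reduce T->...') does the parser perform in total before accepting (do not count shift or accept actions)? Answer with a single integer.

Step 1: shift (. Stack=[(] ptr=1 lookahead=( remaining=[( num ) / id / num - ( id ) / ( num ) ) $]
Step 2: shift (. Stack=[( (] ptr=2 lookahead=num remaining=[num ) / id / num - ( id ) / ( num ) ) $]
Step 3: shift num. Stack=[( ( num] ptr=3 lookahead=) remaining=[) / id / num - ( id ) / ( num ) ) $]
Step 4: reduce F->num. Stack=[( ( F] ptr=3 lookahead=) remaining=[) / id / num - ( id ) / ( num ) ) $]
Step 5: reduce T->F. Stack=[( ( T] ptr=3 lookahead=) remaining=[) / id / num - ( id ) / ( num ) ) $]
Step 6: reduce E->T. Stack=[( ( E] ptr=3 lookahead=) remaining=[) / id / num - ( id ) / ( num ) ) $]
Step 7: shift ). Stack=[( ( E )] ptr=4 lookahead=/ remaining=[/ id / num - ( id ) / ( num ) ) $]
Step 8: reduce F->( E ). Stack=[( F] ptr=4 lookahead=/ remaining=[/ id / num - ( id ) / ( num ) ) $]
Step 9: reduce T->F. Stack=[( T] ptr=4 lookahead=/ remaining=[/ id / num - ( id ) / ( num ) ) $]
Step 10: shift /. Stack=[( T /] ptr=5 lookahead=id remaining=[id / num - ( id ) / ( num ) ) $]
Step 11: shift id. Stack=[( T / id] ptr=6 lookahead=/ remaining=[/ num - ( id ) / ( num ) ) $]
Step 12: reduce F->id. Stack=[( T / F] ptr=6 lookahead=/ remaining=[/ num - ( id ) / ( num ) ) $]
Step 13: reduce T->T / F. Stack=[( T] ptr=6 lookahead=/ remaining=[/ num - ( id ) / ( num ) ) $]
Step 14: shift /. Stack=[( T /] ptr=7 lookahead=num remaining=[num - ( id ) / ( num ) ) $]
Step 15: shift num. Stack=[( T / num] ptr=8 lookahead=- remaining=[- ( id ) / ( num ) ) $]
Step 16: reduce F->num. Stack=[( T / F] ptr=8 lookahead=- remaining=[- ( id ) / ( num ) ) $]
Step 17: reduce T->T / F. Stack=[( T] ptr=8 lookahead=- remaining=[- ( id ) / ( num ) ) $]
Step 18: reduce E->T. Stack=[( E] ptr=8 lookahead=- remaining=[- ( id ) / ( num ) ) $]
Step 19: shift -. Stack=[( E -] ptr=9 lookahead=( remaining=[( id ) / ( num ) ) $]
Step 20: shift (. Stack=[( E - (] ptr=10 lookahead=id remaining=[id ) / ( num ) ) $]
Step 21: shift id. Stack=[( E - ( id] ptr=11 lookahead=) remaining=[) / ( num ) ) $]
Step 22: reduce F->id. Stack=[( E - ( F] ptr=11 lookahead=) remaining=[) / ( num ) ) $]
Step 23: reduce T->F. Stack=[( E - ( T] ptr=11 lookahead=) remaining=[) / ( num ) ) $]
Step 24: reduce E->T. Stack=[( E - ( E] ptr=11 lookahead=) remaining=[) / ( num ) ) $]
Step 25: shift ). Stack=[( E - ( E )] ptr=12 lookahead=/ remaining=[/ ( num ) ) $]
Step 26: reduce F->( E ). Stack=[( E - F] ptr=12 lookahead=/ remaining=[/ ( num ) ) $]
Step 27: reduce T->F. Stack=[( E - T] ptr=12 lookahead=/ remaining=[/ ( num ) ) $]
Step 28: shift /. Stack=[( E - T /] ptr=13 lookahead=( remaining=[( num ) ) $]
Step 29: shift (. Stack=[( E - T / (] ptr=14 lookahead=num remaining=[num ) ) $]
Step 30: shift num. Stack=[( E - T / ( num] ptr=15 lookahead=) remaining=[) ) $]
Step 31: reduce F->num. Stack=[( E - T / ( F] ptr=15 lookahead=) remaining=[) ) $]
Step 32: reduce T->F. Stack=[( E - T / ( T] ptr=15 lookahead=) remaining=[) ) $]
Step 33: reduce E->T. Stack=[( E - T / ( E] ptr=15 lookahead=) remaining=[) ) $]
Step 34: shift ). Stack=[( E - T / ( E )] ptr=16 lookahead=) remaining=[) $]
Step 35: reduce F->( E ). Stack=[( E - T / F] ptr=16 lookahead=) remaining=[) $]
Step 36: reduce T->T / F. Stack=[( E - T] ptr=16 lookahead=) remaining=[) $]
Step 37: reduce E->E - T. Stack=[( E] ptr=16 lookahead=) remaining=[) $]
Step 38: shift ). Stack=[( E )] ptr=17 lookahead=$ remaining=[$]
Step 39: reduce F->( E ). Stack=[F] ptr=17 lookahead=$ remaining=[$]
Step 40: reduce T->F. Stack=[T] ptr=17 lookahead=$ remaining=[$]
Step 41: reduce E->T. Stack=[E] ptr=17 lookahead=$ remaining=[$]
Step 42: accept. Stack=[E] ptr=17 lookahead=$ remaining=[$]

Answer: 9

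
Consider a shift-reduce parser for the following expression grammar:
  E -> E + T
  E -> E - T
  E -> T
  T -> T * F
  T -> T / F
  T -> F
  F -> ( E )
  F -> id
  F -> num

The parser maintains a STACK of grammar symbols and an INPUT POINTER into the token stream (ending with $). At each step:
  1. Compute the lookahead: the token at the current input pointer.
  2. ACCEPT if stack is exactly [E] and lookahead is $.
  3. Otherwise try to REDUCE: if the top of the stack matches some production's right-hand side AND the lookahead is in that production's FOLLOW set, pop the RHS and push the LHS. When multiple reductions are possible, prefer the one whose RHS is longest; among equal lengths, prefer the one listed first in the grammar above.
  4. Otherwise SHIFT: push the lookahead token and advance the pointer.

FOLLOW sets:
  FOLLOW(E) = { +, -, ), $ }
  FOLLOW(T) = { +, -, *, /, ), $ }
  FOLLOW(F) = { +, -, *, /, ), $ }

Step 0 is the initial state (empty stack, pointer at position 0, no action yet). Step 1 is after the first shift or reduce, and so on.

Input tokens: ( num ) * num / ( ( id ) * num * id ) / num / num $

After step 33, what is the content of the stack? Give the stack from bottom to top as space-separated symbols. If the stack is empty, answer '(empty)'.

Answer: T / F

Derivation:
Step 1: shift (. Stack=[(] ptr=1 lookahead=num remaining=[num ) * num / ( ( id ) * num * id ) / num / num $]
Step 2: shift num. Stack=[( num] ptr=2 lookahead=) remaining=[) * num / ( ( id ) * num * id ) / num / num $]
Step 3: reduce F->num. Stack=[( F] ptr=2 lookahead=) remaining=[) * num / ( ( id ) * num * id ) / num / num $]
Step 4: reduce T->F. Stack=[( T] ptr=2 lookahead=) remaining=[) * num / ( ( id ) * num * id ) / num / num $]
Step 5: reduce E->T. Stack=[( E] ptr=2 lookahead=) remaining=[) * num / ( ( id ) * num * id ) / num / num $]
Step 6: shift ). Stack=[( E )] ptr=3 lookahead=* remaining=[* num / ( ( id ) * num * id ) / num / num $]
Step 7: reduce F->( E ). Stack=[F] ptr=3 lookahead=* remaining=[* num / ( ( id ) * num * id ) / num / num $]
Step 8: reduce T->F. Stack=[T] ptr=3 lookahead=* remaining=[* num / ( ( id ) * num * id ) / num / num $]
Step 9: shift *. Stack=[T *] ptr=4 lookahead=num remaining=[num / ( ( id ) * num * id ) / num / num $]
Step 10: shift num. Stack=[T * num] ptr=5 lookahead=/ remaining=[/ ( ( id ) * num * id ) / num / num $]
Step 11: reduce F->num. Stack=[T * F] ptr=5 lookahead=/ remaining=[/ ( ( id ) * num * id ) / num / num $]
Step 12: reduce T->T * F. Stack=[T] ptr=5 lookahead=/ remaining=[/ ( ( id ) * num * id ) / num / num $]
Step 13: shift /. Stack=[T /] ptr=6 lookahead=( remaining=[( ( id ) * num * id ) / num / num $]
Step 14: shift (. Stack=[T / (] ptr=7 lookahead=( remaining=[( id ) * num * id ) / num / num $]
Step 15: shift (. Stack=[T / ( (] ptr=8 lookahead=id remaining=[id ) * num * id ) / num / num $]
Step 16: shift id. Stack=[T / ( ( id] ptr=9 lookahead=) remaining=[) * num * id ) / num / num $]
Step 17: reduce F->id. Stack=[T / ( ( F] ptr=9 lookahead=) remaining=[) * num * id ) / num / num $]
Step 18: reduce T->F. Stack=[T / ( ( T] ptr=9 lookahead=) remaining=[) * num * id ) / num / num $]
Step 19: reduce E->T. Stack=[T / ( ( E] ptr=9 lookahead=) remaining=[) * num * id ) / num / num $]
Step 20: shift ). Stack=[T / ( ( E )] ptr=10 lookahead=* remaining=[* num * id ) / num / num $]
Step 21: reduce F->( E ). Stack=[T / ( F] ptr=10 lookahead=* remaining=[* num * id ) / num / num $]
Step 22: reduce T->F. Stack=[T / ( T] ptr=10 lookahead=* remaining=[* num * id ) / num / num $]
Step 23: shift *. Stack=[T / ( T *] ptr=11 lookahead=num remaining=[num * id ) / num / num $]
Step 24: shift num. Stack=[T / ( T * num] ptr=12 lookahead=* remaining=[* id ) / num / num $]
Step 25: reduce F->num. Stack=[T / ( T * F] ptr=12 lookahead=* remaining=[* id ) / num / num $]
Step 26: reduce T->T * F. Stack=[T / ( T] ptr=12 lookahead=* remaining=[* id ) / num / num $]
Step 27: shift *. Stack=[T / ( T *] ptr=13 lookahead=id remaining=[id ) / num / num $]
Step 28: shift id. Stack=[T / ( T * id] ptr=14 lookahead=) remaining=[) / num / num $]
Step 29: reduce F->id. Stack=[T / ( T * F] ptr=14 lookahead=) remaining=[) / num / num $]
Step 30: reduce T->T * F. Stack=[T / ( T] ptr=14 lookahead=) remaining=[) / num / num $]
Step 31: reduce E->T. Stack=[T / ( E] ptr=14 lookahead=) remaining=[) / num / num $]
Step 32: shift ). Stack=[T / ( E )] ptr=15 lookahead=/ remaining=[/ num / num $]
Step 33: reduce F->( E ). Stack=[T / F] ptr=15 lookahead=/ remaining=[/ num / num $]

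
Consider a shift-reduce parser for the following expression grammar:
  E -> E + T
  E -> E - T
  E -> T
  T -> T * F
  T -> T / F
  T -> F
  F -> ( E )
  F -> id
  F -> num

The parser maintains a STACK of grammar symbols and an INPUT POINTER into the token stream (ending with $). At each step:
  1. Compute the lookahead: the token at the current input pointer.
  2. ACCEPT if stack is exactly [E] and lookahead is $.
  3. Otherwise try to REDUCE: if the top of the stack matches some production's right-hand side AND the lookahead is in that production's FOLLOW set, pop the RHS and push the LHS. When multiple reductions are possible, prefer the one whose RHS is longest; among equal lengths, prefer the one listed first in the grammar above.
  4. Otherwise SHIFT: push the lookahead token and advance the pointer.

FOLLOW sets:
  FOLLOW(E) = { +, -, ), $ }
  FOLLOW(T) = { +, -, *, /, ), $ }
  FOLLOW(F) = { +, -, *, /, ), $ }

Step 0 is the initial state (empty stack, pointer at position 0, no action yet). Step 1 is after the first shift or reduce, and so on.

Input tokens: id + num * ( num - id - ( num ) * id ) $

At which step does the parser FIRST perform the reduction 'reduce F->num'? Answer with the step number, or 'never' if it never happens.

Step 1: shift id. Stack=[id] ptr=1 lookahead=+ remaining=[+ num * ( num - id - ( num ) * id ) $]
Step 2: reduce F->id. Stack=[F] ptr=1 lookahead=+ remaining=[+ num * ( num - id - ( num ) * id ) $]
Step 3: reduce T->F. Stack=[T] ptr=1 lookahead=+ remaining=[+ num * ( num - id - ( num ) * id ) $]
Step 4: reduce E->T. Stack=[E] ptr=1 lookahead=+ remaining=[+ num * ( num - id - ( num ) * id ) $]
Step 5: shift +. Stack=[E +] ptr=2 lookahead=num remaining=[num * ( num - id - ( num ) * id ) $]
Step 6: shift num. Stack=[E + num] ptr=3 lookahead=* remaining=[* ( num - id - ( num ) * id ) $]
Step 7: reduce F->num. Stack=[E + F] ptr=3 lookahead=* remaining=[* ( num - id - ( num ) * id ) $]

Answer: 7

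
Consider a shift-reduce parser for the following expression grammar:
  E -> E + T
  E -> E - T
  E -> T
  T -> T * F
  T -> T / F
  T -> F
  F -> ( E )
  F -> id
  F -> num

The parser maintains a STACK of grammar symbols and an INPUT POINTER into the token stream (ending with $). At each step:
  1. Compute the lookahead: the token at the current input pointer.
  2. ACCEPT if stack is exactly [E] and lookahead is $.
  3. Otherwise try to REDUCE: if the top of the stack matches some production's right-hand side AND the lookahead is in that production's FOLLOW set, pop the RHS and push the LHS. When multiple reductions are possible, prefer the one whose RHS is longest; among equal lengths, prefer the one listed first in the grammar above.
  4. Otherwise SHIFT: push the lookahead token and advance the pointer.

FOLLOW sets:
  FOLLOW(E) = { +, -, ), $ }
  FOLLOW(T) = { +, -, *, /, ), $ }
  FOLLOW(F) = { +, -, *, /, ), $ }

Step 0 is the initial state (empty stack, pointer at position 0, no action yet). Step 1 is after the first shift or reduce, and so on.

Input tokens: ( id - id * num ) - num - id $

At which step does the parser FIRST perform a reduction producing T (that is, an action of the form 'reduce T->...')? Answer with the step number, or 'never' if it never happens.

Answer: 4

Derivation:
Step 1: shift (. Stack=[(] ptr=1 lookahead=id remaining=[id - id * num ) - num - id $]
Step 2: shift id. Stack=[( id] ptr=2 lookahead=- remaining=[- id * num ) - num - id $]
Step 3: reduce F->id. Stack=[( F] ptr=2 lookahead=- remaining=[- id * num ) - num - id $]
Step 4: reduce T->F. Stack=[( T] ptr=2 lookahead=- remaining=[- id * num ) - num - id $]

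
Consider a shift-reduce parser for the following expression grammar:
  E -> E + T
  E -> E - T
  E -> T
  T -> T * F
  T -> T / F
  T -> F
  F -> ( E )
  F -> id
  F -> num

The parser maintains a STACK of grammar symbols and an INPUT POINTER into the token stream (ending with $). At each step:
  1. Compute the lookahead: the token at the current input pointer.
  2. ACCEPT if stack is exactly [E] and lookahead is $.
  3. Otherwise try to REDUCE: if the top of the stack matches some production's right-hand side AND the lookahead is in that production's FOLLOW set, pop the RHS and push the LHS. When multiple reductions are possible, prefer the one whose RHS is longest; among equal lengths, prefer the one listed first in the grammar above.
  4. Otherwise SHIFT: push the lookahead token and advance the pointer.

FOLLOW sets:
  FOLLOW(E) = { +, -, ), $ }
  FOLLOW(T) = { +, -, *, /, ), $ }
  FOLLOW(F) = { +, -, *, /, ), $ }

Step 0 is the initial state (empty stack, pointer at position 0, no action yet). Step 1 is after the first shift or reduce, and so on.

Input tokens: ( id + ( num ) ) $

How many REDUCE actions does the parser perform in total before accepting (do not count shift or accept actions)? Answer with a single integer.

Answer: 12

Derivation:
Step 1: shift (. Stack=[(] ptr=1 lookahead=id remaining=[id + ( num ) ) $]
Step 2: shift id. Stack=[( id] ptr=2 lookahead=+ remaining=[+ ( num ) ) $]
Step 3: reduce F->id. Stack=[( F] ptr=2 lookahead=+ remaining=[+ ( num ) ) $]
Step 4: reduce T->F. Stack=[( T] ptr=2 lookahead=+ remaining=[+ ( num ) ) $]
Step 5: reduce E->T. Stack=[( E] ptr=2 lookahead=+ remaining=[+ ( num ) ) $]
Step 6: shift +. Stack=[( E +] ptr=3 lookahead=( remaining=[( num ) ) $]
Step 7: shift (. Stack=[( E + (] ptr=4 lookahead=num remaining=[num ) ) $]
Step 8: shift num. Stack=[( E + ( num] ptr=5 lookahead=) remaining=[) ) $]
Step 9: reduce F->num. Stack=[( E + ( F] ptr=5 lookahead=) remaining=[) ) $]
Step 10: reduce T->F. Stack=[( E + ( T] ptr=5 lookahead=) remaining=[) ) $]
Step 11: reduce E->T. Stack=[( E + ( E] ptr=5 lookahead=) remaining=[) ) $]
Step 12: shift ). Stack=[( E + ( E )] ptr=6 lookahead=) remaining=[) $]
Step 13: reduce F->( E ). Stack=[( E + F] ptr=6 lookahead=) remaining=[) $]
Step 14: reduce T->F. Stack=[( E + T] ptr=6 lookahead=) remaining=[) $]
Step 15: reduce E->E + T. Stack=[( E] ptr=6 lookahead=) remaining=[) $]
Step 16: shift ). Stack=[( E )] ptr=7 lookahead=$ remaining=[$]
Step 17: reduce F->( E ). Stack=[F] ptr=7 lookahead=$ remaining=[$]
Step 18: reduce T->F. Stack=[T] ptr=7 lookahead=$ remaining=[$]
Step 19: reduce E->T. Stack=[E] ptr=7 lookahead=$ remaining=[$]
Step 20: accept. Stack=[E] ptr=7 lookahead=$ remaining=[$]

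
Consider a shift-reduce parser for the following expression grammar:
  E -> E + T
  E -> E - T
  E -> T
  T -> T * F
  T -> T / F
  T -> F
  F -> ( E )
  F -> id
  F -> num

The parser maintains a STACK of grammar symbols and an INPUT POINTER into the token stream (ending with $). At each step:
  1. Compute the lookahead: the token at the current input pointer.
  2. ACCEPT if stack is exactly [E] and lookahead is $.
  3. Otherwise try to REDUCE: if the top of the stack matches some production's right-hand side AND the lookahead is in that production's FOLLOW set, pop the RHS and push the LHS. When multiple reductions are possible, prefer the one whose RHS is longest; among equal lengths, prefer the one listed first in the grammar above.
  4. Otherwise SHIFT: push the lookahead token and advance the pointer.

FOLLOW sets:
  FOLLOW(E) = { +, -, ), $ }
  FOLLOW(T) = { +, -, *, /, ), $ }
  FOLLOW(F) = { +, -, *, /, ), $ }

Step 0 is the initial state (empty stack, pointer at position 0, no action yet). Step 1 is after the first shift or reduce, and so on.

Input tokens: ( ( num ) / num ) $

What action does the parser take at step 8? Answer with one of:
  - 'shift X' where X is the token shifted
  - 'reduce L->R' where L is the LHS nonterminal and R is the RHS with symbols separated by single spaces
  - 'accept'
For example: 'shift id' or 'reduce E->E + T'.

Answer: reduce F->( E )

Derivation:
Step 1: shift (. Stack=[(] ptr=1 lookahead=( remaining=[( num ) / num ) $]
Step 2: shift (. Stack=[( (] ptr=2 lookahead=num remaining=[num ) / num ) $]
Step 3: shift num. Stack=[( ( num] ptr=3 lookahead=) remaining=[) / num ) $]
Step 4: reduce F->num. Stack=[( ( F] ptr=3 lookahead=) remaining=[) / num ) $]
Step 5: reduce T->F. Stack=[( ( T] ptr=3 lookahead=) remaining=[) / num ) $]
Step 6: reduce E->T. Stack=[( ( E] ptr=3 lookahead=) remaining=[) / num ) $]
Step 7: shift ). Stack=[( ( E )] ptr=4 lookahead=/ remaining=[/ num ) $]
Step 8: reduce F->( E ). Stack=[( F] ptr=4 lookahead=/ remaining=[/ num ) $]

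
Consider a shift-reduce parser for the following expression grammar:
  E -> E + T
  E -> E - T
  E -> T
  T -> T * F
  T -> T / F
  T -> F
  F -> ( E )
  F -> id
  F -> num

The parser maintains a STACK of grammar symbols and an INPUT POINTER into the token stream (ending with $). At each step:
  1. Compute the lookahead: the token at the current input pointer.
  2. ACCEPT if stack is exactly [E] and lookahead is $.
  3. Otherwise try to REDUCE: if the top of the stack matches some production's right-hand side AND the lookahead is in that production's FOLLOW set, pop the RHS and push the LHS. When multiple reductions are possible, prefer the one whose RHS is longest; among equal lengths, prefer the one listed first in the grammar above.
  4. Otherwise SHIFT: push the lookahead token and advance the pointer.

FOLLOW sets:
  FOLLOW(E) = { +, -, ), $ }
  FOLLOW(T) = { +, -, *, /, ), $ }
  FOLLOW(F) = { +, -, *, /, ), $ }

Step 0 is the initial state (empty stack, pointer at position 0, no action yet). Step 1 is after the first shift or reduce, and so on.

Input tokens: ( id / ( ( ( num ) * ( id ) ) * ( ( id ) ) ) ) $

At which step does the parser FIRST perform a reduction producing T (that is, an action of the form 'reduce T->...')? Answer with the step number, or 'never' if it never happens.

Answer: 4

Derivation:
Step 1: shift (. Stack=[(] ptr=1 lookahead=id remaining=[id / ( ( ( num ) * ( id ) ) * ( ( id ) ) ) ) $]
Step 2: shift id. Stack=[( id] ptr=2 lookahead=/ remaining=[/ ( ( ( num ) * ( id ) ) * ( ( id ) ) ) ) $]
Step 3: reduce F->id. Stack=[( F] ptr=2 lookahead=/ remaining=[/ ( ( ( num ) * ( id ) ) * ( ( id ) ) ) ) $]
Step 4: reduce T->F. Stack=[( T] ptr=2 lookahead=/ remaining=[/ ( ( ( num ) * ( id ) ) * ( ( id ) ) ) ) $]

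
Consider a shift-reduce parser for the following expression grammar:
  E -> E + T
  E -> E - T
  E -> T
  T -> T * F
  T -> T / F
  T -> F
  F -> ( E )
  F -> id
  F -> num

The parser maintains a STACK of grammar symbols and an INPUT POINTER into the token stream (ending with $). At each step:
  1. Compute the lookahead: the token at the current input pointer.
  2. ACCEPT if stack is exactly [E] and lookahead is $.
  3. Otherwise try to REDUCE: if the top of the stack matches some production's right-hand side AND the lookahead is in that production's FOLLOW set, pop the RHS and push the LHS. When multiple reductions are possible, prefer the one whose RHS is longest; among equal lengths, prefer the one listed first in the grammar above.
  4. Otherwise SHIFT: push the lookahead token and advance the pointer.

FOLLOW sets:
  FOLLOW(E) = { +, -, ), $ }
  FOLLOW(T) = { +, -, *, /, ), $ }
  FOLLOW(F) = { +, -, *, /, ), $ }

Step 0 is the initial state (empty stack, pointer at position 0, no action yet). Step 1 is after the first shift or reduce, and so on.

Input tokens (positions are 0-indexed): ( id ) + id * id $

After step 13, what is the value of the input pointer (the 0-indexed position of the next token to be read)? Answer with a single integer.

Step 1: shift (. Stack=[(] ptr=1 lookahead=id remaining=[id ) + id * id $]
Step 2: shift id. Stack=[( id] ptr=2 lookahead=) remaining=[) + id * id $]
Step 3: reduce F->id. Stack=[( F] ptr=2 lookahead=) remaining=[) + id * id $]
Step 4: reduce T->F. Stack=[( T] ptr=2 lookahead=) remaining=[) + id * id $]
Step 5: reduce E->T. Stack=[( E] ptr=2 lookahead=) remaining=[) + id * id $]
Step 6: shift ). Stack=[( E )] ptr=3 lookahead=+ remaining=[+ id * id $]
Step 7: reduce F->( E ). Stack=[F] ptr=3 lookahead=+ remaining=[+ id * id $]
Step 8: reduce T->F. Stack=[T] ptr=3 lookahead=+ remaining=[+ id * id $]
Step 9: reduce E->T. Stack=[E] ptr=3 lookahead=+ remaining=[+ id * id $]
Step 10: shift +. Stack=[E +] ptr=4 lookahead=id remaining=[id * id $]
Step 11: shift id. Stack=[E + id] ptr=5 lookahead=* remaining=[* id $]
Step 12: reduce F->id. Stack=[E + F] ptr=5 lookahead=* remaining=[* id $]
Step 13: reduce T->F. Stack=[E + T] ptr=5 lookahead=* remaining=[* id $]

Answer: 5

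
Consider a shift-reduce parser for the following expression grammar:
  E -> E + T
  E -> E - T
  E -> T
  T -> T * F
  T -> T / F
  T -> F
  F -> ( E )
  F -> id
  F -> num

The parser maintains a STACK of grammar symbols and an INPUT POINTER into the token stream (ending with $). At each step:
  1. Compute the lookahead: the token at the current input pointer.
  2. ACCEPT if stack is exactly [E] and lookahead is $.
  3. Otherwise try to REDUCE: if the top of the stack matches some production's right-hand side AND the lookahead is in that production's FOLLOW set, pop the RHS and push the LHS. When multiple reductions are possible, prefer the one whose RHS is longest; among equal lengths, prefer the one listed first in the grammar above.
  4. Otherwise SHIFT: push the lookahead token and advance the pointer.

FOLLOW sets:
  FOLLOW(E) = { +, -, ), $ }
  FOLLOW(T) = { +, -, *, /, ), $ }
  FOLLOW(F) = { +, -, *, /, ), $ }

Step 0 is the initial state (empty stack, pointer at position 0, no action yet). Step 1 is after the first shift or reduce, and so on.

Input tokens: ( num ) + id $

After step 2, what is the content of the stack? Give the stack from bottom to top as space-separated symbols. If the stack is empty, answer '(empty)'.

Answer: ( num

Derivation:
Step 1: shift (. Stack=[(] ptr=1 lookahead=num remaining=[num ) + id $]
Step 2: shift num. Stack=[( num] ptr=2 lookahead=) remaining=[) + id $]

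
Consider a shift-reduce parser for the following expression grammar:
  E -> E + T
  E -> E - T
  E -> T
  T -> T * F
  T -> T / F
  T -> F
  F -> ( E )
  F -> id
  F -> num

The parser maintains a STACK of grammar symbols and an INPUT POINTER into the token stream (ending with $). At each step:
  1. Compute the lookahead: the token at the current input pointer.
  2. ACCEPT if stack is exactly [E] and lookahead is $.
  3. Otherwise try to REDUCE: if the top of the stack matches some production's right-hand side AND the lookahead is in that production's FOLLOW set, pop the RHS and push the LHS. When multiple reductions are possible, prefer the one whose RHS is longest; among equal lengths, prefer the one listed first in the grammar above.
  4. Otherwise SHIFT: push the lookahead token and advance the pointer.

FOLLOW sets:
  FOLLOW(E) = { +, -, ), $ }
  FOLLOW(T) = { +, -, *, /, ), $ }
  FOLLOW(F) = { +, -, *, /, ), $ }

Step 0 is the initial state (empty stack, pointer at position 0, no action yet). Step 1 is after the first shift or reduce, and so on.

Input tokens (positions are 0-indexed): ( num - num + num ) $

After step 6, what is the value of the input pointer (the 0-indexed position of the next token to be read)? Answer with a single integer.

Answer: 3

Derivation:
Step 1: shift (. Stack=[(] ptr=1 lookahead=num remaining=[num - num + num ) $]
Step 2: shift num. Stack=[( num] ptr=2 lookahead=- remaining=[- num + num ) $]
Step 3: reduce F->num. Stack=[( F] ptr=2 lookahead=- remaining=[- num + num ) $]
Step 4: reduce T->F. Stack=[( T] ptr=2 lookahead=- remaining=[- num + num ) $]
Step 5: reduce E->T. Stack=[( E] ptr=2 lookahead=- remaining=[- num + num ) $]
Step 6: shift -. Stack=[( E -] ptr=3 lookahead=num remaining=[num + num ) $]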